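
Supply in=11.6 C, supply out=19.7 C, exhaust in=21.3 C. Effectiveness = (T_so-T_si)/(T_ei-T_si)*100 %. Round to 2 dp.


eff = (19.7-11.6)/(21.3-11.6)*100 = 83.51 %

83.51 %


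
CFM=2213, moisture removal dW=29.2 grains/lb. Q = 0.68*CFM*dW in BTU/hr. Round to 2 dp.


Q = 0.68 * 2213 * 29.2 = 43941.33 BTU/hr

43941.33 BTU/hr


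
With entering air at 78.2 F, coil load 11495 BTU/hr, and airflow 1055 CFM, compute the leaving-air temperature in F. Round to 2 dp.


dT = 11495/(1.08*1055) = 10.0886
T_leave = 78.2 - 10.0886 = 68.11 F

68.11 F


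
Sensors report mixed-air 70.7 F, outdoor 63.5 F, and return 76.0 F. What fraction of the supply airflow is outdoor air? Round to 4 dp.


frac = (70.7 - 76.0) / (63.5 - 76.0) = 0.4240

0.4240


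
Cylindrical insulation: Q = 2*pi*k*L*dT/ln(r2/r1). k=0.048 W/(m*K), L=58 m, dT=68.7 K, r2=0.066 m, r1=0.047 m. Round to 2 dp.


Q = 2*pi*0.048*58*68.7/ln(0.066/0.047) = 3539.62 W

3539.62 W


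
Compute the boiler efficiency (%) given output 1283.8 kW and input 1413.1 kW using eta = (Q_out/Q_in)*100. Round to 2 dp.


eta = (1283.8/1413.1)*100 = 90.85 %

90.85 %


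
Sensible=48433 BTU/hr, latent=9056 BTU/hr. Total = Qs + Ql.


Qt = 48433 + 9056 = 57489 BTU/hr

57489 BTU/hr


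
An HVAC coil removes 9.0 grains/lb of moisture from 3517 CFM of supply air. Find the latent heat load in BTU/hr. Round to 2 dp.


Q = 0.68 * 3517 * 9.0 = 21524.04 BTU/hr

21524.04 BTU/hr


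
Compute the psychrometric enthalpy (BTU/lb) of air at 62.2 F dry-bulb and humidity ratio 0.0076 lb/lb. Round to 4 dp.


h = 0.24*62.2 + 0.0076*(1061+0.444*62.2) = 23.2015 BTU/lb

23.2015 BTU/lb


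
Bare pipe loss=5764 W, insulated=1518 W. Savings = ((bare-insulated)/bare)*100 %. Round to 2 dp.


Savings = ((5764-1518)/5764)*100 = 73.66 %

73.66 %


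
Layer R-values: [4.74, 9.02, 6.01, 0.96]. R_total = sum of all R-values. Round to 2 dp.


R_total = 4.74 + 9.02 + 6.01 + 0.96 = 20.73

20.73


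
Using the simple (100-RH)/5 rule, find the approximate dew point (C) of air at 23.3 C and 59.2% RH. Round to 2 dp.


Td = 23.3 - (100-59.2)/5 = 15.14 C

15.14 C


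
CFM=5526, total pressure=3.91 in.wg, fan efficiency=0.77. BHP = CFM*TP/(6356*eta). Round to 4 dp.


BHP = 5526 * 3.91 / (6356 * 0.77) = 4.4148 hp

4.4148 hp


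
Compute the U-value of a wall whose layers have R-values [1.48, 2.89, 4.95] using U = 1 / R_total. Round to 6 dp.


R_total = 1.48 + 2.89 + 4.95 = 9.32
U = 1/9.32 = 0.107296

0.107296


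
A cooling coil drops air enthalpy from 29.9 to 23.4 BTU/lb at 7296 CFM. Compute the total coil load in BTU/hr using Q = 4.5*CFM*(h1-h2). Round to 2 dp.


Q = 4.5 * 7296 * (29.9 - 23.4) = 213408.00 BTU/hr

213408.00 BTU/hr


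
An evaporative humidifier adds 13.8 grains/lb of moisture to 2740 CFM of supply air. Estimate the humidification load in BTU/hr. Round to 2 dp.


Q = 0.68 * 2740 * 13.8 = 25712.16 BTU/hr

25712.16 BTU/hr


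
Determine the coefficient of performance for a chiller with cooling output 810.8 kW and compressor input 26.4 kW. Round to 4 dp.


COP = 810.8 / 26.4 = 30.7121

30.7121


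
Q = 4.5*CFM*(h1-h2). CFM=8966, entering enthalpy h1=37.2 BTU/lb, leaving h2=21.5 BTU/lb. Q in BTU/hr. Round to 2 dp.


Q = 4.5 * 8966 * (37.2 - 21.5) = 633447.90 BTU/hr

633447.90 BTU/hr


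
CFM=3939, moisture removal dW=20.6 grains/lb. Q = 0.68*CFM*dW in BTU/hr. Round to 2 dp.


Q = 0.68 * 3939 * 20.6 = 55177.51 BTU/hr

55177.51 BTU/hr


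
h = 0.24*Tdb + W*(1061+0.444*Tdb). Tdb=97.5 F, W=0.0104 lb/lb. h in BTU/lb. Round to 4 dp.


h = 0.24*97.5 + 0.0104*(1061+0.444*97.5) = 34.8846 BTU/lb

34.8846 BTU/lb


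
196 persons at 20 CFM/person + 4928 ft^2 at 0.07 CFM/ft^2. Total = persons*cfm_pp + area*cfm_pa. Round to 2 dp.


Total = 196*20 + 4928*0.07 = 4264.96 CFM

4264.96 CFM


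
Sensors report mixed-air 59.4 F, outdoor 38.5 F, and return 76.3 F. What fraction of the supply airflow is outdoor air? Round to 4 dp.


frac = (59.4 - 76.3) / (38.5 - 76.3) = 0.4471

0.4471


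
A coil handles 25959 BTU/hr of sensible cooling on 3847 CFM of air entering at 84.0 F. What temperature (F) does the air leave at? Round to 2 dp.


dT = 25959/(1.08*3847) = 6.2480
T_leave = 84.0 - 6.2480 = 77.75 F

77.75 F


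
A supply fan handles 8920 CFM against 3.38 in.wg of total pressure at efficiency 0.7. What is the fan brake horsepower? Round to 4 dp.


BHP = 8920 * 3.38 / (6356 * 0.7) = 6.7764 hp

6.7764 hp


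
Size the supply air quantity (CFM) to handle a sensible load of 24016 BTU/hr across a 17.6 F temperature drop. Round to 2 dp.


CFM = 24016 / (1.08 * 17.6) = 1263.47

1263.47 CFM


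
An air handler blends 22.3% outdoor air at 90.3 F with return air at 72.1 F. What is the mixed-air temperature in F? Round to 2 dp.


T_mix = 72.1 + (22.3/100)*(90.3-72.1) = 76.16 F

76.16 F


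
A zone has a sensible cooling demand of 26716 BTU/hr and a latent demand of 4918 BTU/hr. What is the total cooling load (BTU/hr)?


Qt = 26716 + 4918 = 31634 BTU/hr

31634 BTU/hr


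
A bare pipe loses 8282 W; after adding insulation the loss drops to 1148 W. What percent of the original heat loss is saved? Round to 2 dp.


Savings = ((8282-1148)/8282)*100 = 86.14 %

86.14 %


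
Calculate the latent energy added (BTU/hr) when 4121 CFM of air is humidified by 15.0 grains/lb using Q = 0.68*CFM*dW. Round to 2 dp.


Q = 0.68 * 4121 * 15.0 = 42034.20 BTU/hr

42034.20 BTU/hr


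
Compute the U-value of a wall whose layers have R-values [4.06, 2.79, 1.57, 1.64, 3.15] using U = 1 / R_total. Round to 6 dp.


R_total = 4.06 + 2.79 + 1.57 + 1.64 + 3.15 = 13.21
U = 1/13.21 = 0.075700

0.075700


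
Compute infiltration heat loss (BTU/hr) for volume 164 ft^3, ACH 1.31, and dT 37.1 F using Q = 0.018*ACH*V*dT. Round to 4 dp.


Q = 0.018 * 1.31 * 164 * 37.1 = 143.4702 BTU/hr

143.4702 BTU/hr


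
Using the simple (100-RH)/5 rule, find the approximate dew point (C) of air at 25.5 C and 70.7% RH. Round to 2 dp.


Td = 25.5 - (100-70.7)/5 = 19.64 C

19.64 C


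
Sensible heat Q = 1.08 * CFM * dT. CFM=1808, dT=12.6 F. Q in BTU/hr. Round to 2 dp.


Q = 1.08 * 1808 * 12.6 = 24603.26 BTU/hr

24603.26 BTU/hr


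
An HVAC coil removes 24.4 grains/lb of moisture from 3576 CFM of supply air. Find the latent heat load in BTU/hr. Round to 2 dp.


Q = 0.68 * 3576 * 24.4 = 59332.99 BTU/hr

59332.99 BTU/hr


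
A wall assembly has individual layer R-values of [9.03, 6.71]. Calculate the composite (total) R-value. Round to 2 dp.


R_total = 9.03 + 6.71 = 15.74

15.74


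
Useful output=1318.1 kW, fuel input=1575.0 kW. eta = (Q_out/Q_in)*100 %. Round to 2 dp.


eta = (1318.1/1575.0)*100 = 83.69 %

83.69 %


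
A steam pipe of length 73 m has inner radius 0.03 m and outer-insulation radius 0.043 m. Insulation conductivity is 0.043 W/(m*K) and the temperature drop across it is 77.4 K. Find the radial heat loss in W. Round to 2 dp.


Q = 2*pi*0.043*73*77.4/ln(0.043/0.03) = 4240.40 W

4240.40 W


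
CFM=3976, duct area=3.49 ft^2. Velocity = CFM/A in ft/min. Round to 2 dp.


V = 3976 / 3.49 = 1139.26 ft/min

1139.26 ft/min


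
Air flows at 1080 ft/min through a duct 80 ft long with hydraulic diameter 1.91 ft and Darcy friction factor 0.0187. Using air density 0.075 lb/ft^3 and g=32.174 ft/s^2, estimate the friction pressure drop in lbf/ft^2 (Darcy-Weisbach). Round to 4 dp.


v_fps = 1080/60 = 18.0 ft/s
dp = 0.0187*(80/1.91)*0.075*18.0^2/(2*32.174) = 0.2958 lbf/ft^2

0.2958 lbf/ft^2


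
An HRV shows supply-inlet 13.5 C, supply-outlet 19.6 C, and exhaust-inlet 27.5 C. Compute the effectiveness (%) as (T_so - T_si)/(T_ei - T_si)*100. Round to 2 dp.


eff = (19.6-13.5)/(27.5-13.5)*100 = 43.57 %

43.57 %


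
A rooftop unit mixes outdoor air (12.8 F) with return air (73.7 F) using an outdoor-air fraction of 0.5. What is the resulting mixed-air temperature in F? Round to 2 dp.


T_mix = 0.5*12.8 + 0.5*73.7 = 43.25 F

43.25 F


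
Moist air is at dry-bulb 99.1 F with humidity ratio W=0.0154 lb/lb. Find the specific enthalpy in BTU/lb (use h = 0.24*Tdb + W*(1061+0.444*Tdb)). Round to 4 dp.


h = 0.24*99.1 + 0.0154*(1061+0.444*99.1) = 40.8010 BTU/lb

40.8010 BTU/lb


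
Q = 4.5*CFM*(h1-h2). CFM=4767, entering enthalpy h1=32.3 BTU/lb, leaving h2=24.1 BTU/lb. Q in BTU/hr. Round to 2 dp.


Q = 4.5 * 4767 * (32.3 - 24.1) = 175902.30 BTU/hr

175902.30 BTU/hr


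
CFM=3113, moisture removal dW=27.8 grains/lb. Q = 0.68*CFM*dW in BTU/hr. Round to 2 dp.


Q = 0.68 * 3113 * 27.8 = 58848.15 BTU/hr

58848.15 BTU/hr


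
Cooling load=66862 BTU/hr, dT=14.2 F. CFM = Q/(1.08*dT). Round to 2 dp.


CFM = 66862 / (1.08 * 14.2) = 4359.81

4359.81 CFM


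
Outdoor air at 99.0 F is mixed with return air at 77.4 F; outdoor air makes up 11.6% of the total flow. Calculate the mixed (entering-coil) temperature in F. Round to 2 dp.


T_mix = 77.4 + (11.6/100)*(99.0-77.4) = 79.91 F

79.91 F


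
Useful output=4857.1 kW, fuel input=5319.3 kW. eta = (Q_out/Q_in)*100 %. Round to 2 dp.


eta = (4857.1/5319.3)*100 = 91.31 %

91.31 %


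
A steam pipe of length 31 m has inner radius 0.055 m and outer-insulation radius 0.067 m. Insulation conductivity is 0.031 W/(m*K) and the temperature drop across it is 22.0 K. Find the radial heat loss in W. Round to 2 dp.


Q = 2*pi*0.031*31*22.0/ln(0.067/0.055) = 673.08 W

673.08 W


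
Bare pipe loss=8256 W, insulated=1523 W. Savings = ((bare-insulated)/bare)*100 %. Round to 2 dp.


Savings = ((8256-1523)/8256)*100 = 81.55 %

81.55 %


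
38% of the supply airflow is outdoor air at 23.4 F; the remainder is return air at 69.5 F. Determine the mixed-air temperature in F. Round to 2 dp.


T_mix = 0.38*23.4 + 0.62*69.5 = 51.98 F

51.98 F


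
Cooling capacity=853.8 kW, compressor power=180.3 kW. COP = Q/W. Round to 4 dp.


COP = 853.8 / 180.3 = 4.7354

4.7354


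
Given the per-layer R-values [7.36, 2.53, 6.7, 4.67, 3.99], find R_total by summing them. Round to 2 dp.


R_total = 7.36 + 2.53 + 6.7 + 4.67 + 3.99 = 25.25

25.25


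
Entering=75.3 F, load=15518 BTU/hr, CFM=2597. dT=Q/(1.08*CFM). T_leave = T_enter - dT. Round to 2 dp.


dT = 15518/(1.08*2597) = 5.5327
T_leave = 75.3 - 5.5327 = 69.77 F

69.77 F


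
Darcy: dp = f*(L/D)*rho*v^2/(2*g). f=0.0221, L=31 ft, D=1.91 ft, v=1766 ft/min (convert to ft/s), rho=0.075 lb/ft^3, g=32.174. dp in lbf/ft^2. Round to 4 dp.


v_fps = 1766/60 = 29.4333 ft/s
dp = 0.0221*(31/1.91)*0.075*29.4333^2/(2*32.174) = 0.3622 lbf/ft^2

0.3622 lbf/ft^2


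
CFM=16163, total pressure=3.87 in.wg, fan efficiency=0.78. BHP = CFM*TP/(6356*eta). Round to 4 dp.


BHP = 16163 * 3.87 / (6356 * 0.78) = 12.6170 hp

12.6170 hp


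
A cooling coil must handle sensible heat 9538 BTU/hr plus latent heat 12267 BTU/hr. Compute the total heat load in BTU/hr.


Qt = 9538 + 12267 = 21805 BTU/hr

21805 BTU/hr


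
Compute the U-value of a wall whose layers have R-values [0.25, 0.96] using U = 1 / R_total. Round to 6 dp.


R_total = 0.25 + 0.96 = 1.21
U = 1/1.21 = 0.826446

0.826446


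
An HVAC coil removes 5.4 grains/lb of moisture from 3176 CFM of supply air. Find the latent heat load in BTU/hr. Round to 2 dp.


Q = 0.68 * 3176 * 5.4 = 11662.27 BTU/hr

11662.27 BTU/hr


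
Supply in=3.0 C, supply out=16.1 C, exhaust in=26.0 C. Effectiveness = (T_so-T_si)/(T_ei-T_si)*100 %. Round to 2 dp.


eff = (16.1-3.0)/(26.0-3.0)*100 = 56.96 %

56.96 %


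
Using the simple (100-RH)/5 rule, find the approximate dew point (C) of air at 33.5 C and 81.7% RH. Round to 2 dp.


Td = 33.5 - (100-81.7)/5 = 29.84 C

29.84 C


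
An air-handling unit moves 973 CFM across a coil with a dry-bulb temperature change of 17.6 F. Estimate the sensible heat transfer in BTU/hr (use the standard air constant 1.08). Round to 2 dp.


Q = 1.08 * 973 * 17.6 = 18494.78 BTU/hr

18494.78 BTU/hr


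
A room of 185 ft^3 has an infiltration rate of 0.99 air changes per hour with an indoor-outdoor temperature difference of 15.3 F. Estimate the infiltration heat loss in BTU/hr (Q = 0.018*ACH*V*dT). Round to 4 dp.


Q = 0.018 * 0.99 * 185 * 15.3 = 50.4395 BTU/hr

50.4395 BTU/hr


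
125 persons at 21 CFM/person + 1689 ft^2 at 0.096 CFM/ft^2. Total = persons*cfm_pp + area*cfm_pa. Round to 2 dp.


Total = 125*21 + 1689*0.096 = 2787.14 CFM

2787.14 CFM


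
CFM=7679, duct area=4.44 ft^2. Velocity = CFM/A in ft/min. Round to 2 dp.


V = 7679 / 4.44 = 1729.50 ft/min

1729.50 ft/min


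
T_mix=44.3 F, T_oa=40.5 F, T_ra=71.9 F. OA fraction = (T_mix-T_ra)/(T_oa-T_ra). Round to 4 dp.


frac = (44.3 - 71.9) / (40.5 - 71.9) = 0.8790

0.8790


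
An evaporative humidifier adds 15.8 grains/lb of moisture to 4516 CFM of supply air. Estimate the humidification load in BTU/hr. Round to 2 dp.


Q = 0.68 * 4516 * 15.8 = 48519.90 BTU/hr

48519.90 BTU/hr


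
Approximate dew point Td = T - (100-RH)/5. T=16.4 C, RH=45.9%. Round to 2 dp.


Td = 16.4 - (100-45.9)/5 = 5.58 C

5.58 C


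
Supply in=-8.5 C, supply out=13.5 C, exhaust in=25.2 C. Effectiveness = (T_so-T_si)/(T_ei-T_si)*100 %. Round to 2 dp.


eff = (13.5-(-8.5))/(25.2-(-8.5))*100 = 65.28 %

65.28 %


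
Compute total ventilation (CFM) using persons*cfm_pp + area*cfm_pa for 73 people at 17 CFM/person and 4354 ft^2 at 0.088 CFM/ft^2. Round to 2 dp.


Total = 73*17 + 4354*0.088 = 1624.15 CFM

1624.15 CFM


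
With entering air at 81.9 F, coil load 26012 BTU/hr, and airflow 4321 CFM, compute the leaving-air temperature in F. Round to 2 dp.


dT = 26012/(1.08*4321) = 5.5740
T_leave = 81.9 - 5.5740 = 76.33 F

76.33 F


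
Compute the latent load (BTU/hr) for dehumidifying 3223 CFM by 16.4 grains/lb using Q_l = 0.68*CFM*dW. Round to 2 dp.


Q = 0.68 * 3223 * 16.4 = 35942.90 BTU/hr

35942.90 BTU/hr


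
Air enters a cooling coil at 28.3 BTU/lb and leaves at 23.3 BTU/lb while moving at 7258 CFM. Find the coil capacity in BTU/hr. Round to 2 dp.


Q = 4.5 * 7258 * (28.3 - 23.3) = 163305.00 BTU/hr

163305.00 BTU/hr


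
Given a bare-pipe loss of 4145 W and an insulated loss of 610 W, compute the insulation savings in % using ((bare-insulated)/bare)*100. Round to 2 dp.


Savings = ((4145-610)/4145)*100 = 85.28 %

85.28 %


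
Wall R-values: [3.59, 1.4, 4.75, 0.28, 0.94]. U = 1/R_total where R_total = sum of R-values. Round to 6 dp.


R_total = 3.59 + 1.4 + 4.75 + 0.28 + 0.94 = 10.96
U = 1/10.96 = 0.091241

0.091241


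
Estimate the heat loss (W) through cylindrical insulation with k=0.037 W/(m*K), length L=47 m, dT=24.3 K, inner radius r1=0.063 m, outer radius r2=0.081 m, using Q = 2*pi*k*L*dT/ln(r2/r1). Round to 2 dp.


Q = 2*pi*0.037*47*24.3/ln(0.081/0.063) = 1056.50 W

1056.50 W


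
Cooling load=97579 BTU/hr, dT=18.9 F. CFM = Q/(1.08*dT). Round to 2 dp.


CFM = 97579 / (1.08 * 18.9) = 4780.47

4780.47 CFM


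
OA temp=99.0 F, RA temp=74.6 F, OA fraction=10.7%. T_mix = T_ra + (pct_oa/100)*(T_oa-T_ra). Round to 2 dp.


T_mix = 74.6 + (10.7/100)*(99.0-74.6) = 77.21 F

77.21 F


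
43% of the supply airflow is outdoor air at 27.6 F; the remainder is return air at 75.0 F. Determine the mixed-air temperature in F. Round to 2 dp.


T_mix = 0.43*27.6 + 0.57*75.0 = 54.62 F

54.62 F


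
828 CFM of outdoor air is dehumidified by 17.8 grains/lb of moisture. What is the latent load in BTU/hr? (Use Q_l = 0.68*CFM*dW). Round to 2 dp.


Q = 0.68 * 828 * 17.8 = 10022.11 BTU/hr

10022.11 BTU/hr


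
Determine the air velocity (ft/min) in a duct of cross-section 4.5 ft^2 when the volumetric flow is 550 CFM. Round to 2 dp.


V = 550 / 4.5 = 122.22 ft/min

122.22 ft/min


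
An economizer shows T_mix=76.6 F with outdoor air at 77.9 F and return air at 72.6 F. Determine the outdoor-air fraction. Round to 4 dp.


frac = (76.6 - 72.6) / (77.9 - 72.6) = 0.7547

0.7547


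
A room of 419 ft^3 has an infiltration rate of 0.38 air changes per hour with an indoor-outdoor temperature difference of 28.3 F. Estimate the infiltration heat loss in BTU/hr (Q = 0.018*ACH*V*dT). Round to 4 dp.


Q = 0.018 * 0.38 * 419 * 28.3 = 81.1067 BTU/hr

81.1067 BTU/hr


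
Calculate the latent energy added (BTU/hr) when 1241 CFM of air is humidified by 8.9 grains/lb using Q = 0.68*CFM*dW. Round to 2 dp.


Q = 0.68 * 1241 * 8.9 = 7510.53 BTU/hr

7510.53 BTU/hr


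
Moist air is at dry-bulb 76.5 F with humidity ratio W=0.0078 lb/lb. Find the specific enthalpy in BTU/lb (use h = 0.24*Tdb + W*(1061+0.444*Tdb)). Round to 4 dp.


h = 0.24*76.5 + 0.0078*(1061+0.444*76.5) = 26.9007 BTU/lb

26.9007 BTU/lb


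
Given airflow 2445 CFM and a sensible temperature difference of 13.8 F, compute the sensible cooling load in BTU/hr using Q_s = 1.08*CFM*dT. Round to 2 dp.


Q = 1.08 * 2445 * 13.8 = 36440.28 BTU/hr

36440.28 BTU/hr


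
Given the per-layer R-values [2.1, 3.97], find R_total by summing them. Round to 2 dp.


R_total = 2.1 + 3.97 = 6.07

6.07


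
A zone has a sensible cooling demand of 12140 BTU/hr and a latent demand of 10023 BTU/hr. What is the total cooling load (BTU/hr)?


Qt = 12140 + 10023 = 22163 BTU/hr

22163 BTU/hr


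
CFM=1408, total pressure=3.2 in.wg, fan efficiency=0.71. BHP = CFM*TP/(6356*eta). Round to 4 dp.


BHP = 1408 * 3.2 / (6356 * 0.71) = 0.9984 hp

0.9984 hp


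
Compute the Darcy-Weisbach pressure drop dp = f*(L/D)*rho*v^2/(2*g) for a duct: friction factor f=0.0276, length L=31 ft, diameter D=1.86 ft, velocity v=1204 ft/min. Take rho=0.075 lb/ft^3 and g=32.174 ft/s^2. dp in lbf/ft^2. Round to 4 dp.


v_fps = 1204/60 = 20.0667 ft/s
dp = 0.0276*(31/1.86)*0.075*20.0667^2/(2*32.174) = 0.2159 lbf/ft^2

0.2159 lbf/ft^2


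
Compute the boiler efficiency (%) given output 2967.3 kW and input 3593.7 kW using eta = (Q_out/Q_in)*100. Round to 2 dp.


eta = (2967.3/3593.7)*100 = 82.57 %

82.57 %


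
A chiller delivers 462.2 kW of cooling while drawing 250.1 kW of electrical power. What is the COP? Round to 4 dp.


COP = 462.2 / 250.1 = 1.8481

1.8481


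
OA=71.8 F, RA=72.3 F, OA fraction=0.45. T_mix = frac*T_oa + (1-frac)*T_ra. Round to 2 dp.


T_mix = 0.45*71.8 + 0.55*72.3 = 72.08 F

72.08 F


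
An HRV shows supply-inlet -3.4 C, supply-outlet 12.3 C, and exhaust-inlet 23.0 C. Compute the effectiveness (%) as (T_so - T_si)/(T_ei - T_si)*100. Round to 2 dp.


eff = (12.3-(-3.4))/(23.0-(-3.4))*100 = 59.47 %

59.47 %


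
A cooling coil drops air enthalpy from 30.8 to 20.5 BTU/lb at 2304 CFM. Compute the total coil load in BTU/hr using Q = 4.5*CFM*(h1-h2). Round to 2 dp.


Q = 4.5 * 2304 * (30.8 - 20.5) = 106790.40 BTU/hr

106790.40 BTU/hr


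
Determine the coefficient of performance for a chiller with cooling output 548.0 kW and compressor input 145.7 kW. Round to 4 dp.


COP = 548.0 / 145.7 = 3.7612

3.7612


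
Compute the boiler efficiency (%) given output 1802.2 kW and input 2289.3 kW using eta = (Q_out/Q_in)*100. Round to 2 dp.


eta = (1802.2/2289.3)*100 = 78.72 %

78.72 %


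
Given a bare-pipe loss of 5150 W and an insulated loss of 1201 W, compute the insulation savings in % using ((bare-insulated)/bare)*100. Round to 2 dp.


Savings = ((5150-1201)/5150)*100 = 76.68 %

76.68 %


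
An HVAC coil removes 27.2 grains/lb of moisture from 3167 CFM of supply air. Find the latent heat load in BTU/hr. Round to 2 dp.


Q = 0.68 * 3167 * 27.2 = 58576.83 BTU/hr

58576.83 BTU/hr


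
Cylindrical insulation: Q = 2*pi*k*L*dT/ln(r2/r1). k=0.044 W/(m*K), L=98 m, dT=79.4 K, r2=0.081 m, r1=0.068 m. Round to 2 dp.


Q = 2*pi*0.044*98*79.4/ln(0.081/0.068) = 12296.64 W

12296.64 W


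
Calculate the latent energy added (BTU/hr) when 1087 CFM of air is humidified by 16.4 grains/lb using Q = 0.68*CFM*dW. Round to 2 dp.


Q = 0.68 * 1087 * 16.4 = 12122.22 BTU/hr

12122.22 BTU/hr


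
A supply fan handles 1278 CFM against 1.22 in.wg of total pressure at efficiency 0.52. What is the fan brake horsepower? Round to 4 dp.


BHP = 1278 * 1.22 / (6356 * 0.52) = 0.4717 hp

0.4717 hp


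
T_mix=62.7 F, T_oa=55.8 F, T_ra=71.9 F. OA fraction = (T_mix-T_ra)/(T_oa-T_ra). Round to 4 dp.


frac = (62.7 - 71.9) / (55.8 - 71.9) = 0.5714

0.5714


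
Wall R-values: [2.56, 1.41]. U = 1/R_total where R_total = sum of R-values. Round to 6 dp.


R_total = 2.56 + 1.41 = 3.97
U = 1/3.97 = 0.251889

0.251889


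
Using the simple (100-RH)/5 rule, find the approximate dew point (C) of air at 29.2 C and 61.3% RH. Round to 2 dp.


Td = 29.2 - (100-61.3)/5 = 21.46 C

21.46 C


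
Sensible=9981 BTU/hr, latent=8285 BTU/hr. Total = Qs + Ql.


Qt = 9981 + 8285 = 18266 BTU/hr

18266 BTU/hr


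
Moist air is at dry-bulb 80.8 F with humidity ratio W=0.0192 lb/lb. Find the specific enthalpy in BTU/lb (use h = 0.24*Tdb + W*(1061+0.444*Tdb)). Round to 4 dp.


h = 0.24*80.8 + 0.0192*(1061+0.444*80.8) = 40.4520 BTU/lb

40.4520 BTU/lb


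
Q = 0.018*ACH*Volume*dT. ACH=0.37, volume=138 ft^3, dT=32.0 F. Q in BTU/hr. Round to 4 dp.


Q = 0.018 * 0.37 * 138 * 32.0 = 29.4106 BTU/hr

29.4106 BTU/hr


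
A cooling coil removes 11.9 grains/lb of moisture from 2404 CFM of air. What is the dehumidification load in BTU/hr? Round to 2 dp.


Q = 0.68 * 2404 * 11.9 = 19453.17 BTU/hr

19453.17 BTU/hr


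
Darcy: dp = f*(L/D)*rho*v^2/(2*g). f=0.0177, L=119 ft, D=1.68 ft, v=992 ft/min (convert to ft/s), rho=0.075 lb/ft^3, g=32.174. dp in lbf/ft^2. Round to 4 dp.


v_fps = 992/60 = 16.5333 ft/s
dp = 0.0177*(119/1.68)*0.075*16.5333^2/(2*32.174) = 0.3994 lbf/ft^2

0.3994 lbf/ft^2


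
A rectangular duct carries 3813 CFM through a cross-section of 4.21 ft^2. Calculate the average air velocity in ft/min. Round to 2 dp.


V = 3813 / 4.21 = 905.70 ft/min

905.70 ft/min


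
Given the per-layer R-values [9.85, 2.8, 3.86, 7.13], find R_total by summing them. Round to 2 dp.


R_total = 9.85 + 2.8 + 3.86 + 7.13 = 23.64

23.64


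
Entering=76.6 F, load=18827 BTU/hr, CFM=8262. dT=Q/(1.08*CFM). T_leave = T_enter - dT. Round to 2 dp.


dT = 18827/(1.08*8262) = 2.1100
T_leave = 76.6 - 2.1100 = 74.49 F

74.49 F


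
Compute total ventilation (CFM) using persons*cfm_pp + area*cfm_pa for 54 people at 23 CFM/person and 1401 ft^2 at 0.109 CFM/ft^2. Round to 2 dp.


Total = 54*23 + 1401*0.109 = 1394.71 CFM

1394.71 CFM


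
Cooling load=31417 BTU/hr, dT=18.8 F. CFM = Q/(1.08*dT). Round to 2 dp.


CFM = 31417 / (1.08 * 18.8) = 1547.33

1547.33 CFM


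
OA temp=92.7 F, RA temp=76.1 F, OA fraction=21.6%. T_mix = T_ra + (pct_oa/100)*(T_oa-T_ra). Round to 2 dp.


T_mix = 76.1 + (21.6/100)*(92.7-76.1) = 79.69 F

79.69 F


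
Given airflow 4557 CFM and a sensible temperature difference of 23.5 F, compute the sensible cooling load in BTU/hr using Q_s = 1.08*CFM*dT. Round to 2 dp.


Q = 1.08 * 4557 * 23.5 = 115656.66 BTU/hr

115656.66 BTU/hr


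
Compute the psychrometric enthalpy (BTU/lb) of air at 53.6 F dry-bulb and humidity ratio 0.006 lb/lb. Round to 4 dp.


h = 0.24*53.6 + 0.006*(1061+0.444*53.6) = 19.3728 BTU/lb

19.3728 BTU/lb


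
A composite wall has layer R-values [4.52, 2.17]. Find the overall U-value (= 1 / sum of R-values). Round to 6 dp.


R_total = 4.52 + 2.17 = 6.69
U = 1/6.69 = 0.149477

0.149477


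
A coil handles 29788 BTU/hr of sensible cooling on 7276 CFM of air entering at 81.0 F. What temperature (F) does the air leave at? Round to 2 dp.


dT = 29788/(1.08*7276) = 3.7907
T_leave = 81.0 - 3.7907 = 77.21 F

77.21 F


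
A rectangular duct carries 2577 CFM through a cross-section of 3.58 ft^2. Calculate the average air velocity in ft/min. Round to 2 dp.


V = 2577 / 3.58 = 719.83 ft/min

719.83 ft/min


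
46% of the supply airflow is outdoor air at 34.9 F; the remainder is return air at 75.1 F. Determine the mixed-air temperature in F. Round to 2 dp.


T_mix = 0.46*34.9 + 0.54*75.1 = 56.61 F

56.61 F


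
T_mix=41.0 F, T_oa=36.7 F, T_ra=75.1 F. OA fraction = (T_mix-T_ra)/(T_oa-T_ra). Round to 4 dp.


frac = (41.0 - 75.1) / (36.7 - 75.1) = 0.8880

0.8880


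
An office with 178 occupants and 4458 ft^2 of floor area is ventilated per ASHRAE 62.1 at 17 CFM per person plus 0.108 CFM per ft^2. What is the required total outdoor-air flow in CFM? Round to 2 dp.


Total = 178*17 + 4458*0.108 = 3507.46 CFM

3507.46 CFM


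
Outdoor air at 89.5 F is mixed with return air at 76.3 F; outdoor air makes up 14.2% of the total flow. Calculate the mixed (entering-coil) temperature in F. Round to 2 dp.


T_mix = 76.3 + (14.2/100)*(89.5-76.3) = 78.17 F

78.17 F


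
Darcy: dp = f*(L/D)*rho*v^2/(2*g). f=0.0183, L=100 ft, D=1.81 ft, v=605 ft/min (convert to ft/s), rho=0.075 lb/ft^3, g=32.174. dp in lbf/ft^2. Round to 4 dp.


v_fps = 605/60 = 10.0833 ft/s
dp = 0.0183*(100/1.81)*0.075*10.0833^2/(2*32.174) = 0.1198 lbf/ft^2

0.1198 lbf/ft^2


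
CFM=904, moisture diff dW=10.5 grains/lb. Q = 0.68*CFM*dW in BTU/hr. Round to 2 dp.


Q = 0.68 * 904 * 10.5 = 6454.56 BTU/hr

6454.56 BTU/hr


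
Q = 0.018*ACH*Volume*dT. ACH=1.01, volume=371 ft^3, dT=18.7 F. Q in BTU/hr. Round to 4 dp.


Q = 0.018 * 1.01 * 371 * 18.7 = 126.1274 BTU/hr

126.1274 BTU/hr


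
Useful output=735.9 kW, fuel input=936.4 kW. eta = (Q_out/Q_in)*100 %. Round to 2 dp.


eta = (735.9/936.4)*100 = 78.59 %

78.59 %


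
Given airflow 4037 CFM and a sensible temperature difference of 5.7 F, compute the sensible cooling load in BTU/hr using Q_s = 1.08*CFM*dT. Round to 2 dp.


Q = 1.08 * 4037 * 5.7 = 24851.77 BTU/hr

24851.77 BTU/hr


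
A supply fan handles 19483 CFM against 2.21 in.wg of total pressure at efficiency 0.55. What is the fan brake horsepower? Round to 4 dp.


BHP = 19483 * 2.21 / (6356 * 0.55) = 12.3169 hp

12.3169 hp


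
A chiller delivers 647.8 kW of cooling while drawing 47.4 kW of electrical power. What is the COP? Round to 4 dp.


COP = 647.8 / 47.4 = 13.6667

13.6667


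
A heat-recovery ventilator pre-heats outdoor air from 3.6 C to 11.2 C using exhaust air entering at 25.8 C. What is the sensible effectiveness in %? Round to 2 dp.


eff = (11.2-3.6)/(25.8-3.6)*100 = 34.23 %

34.23 %


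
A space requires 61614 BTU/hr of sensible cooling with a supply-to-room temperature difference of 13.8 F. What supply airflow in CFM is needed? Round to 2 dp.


CFM = 61614 / (1.08 * 13.8) = 4134.06

4134.06 CFM


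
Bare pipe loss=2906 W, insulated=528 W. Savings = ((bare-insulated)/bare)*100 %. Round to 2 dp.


Savings = ((2906-528)/2906)*100 = 81.83 %

81.83 %


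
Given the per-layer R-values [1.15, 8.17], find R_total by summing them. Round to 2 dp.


R_total = 1.15 + 8.17 = 9.32

9.32


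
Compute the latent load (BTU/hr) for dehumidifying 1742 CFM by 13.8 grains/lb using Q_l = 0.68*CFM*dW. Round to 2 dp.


Q = 0.68 * 1742 * 13.8 = 16346.93 BTU/hr

16346.93 BTU/hr


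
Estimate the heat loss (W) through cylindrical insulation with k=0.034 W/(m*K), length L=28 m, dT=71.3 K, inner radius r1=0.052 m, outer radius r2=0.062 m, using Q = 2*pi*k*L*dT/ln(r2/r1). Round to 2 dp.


Q = 2*pi*0.034*28*71.3/ln(0.062/0.052) = 2424.73 W

2424.73 W


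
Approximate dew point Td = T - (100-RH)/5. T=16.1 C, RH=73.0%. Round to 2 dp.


Td = 16.1 - (100-73.0)/5 = 10.70 C

10.70 C


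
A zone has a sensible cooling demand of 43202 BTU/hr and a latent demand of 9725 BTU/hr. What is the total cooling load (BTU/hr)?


Qt = 43202 + 9725 = 52927 BTU/hr

52927 BTU/hr


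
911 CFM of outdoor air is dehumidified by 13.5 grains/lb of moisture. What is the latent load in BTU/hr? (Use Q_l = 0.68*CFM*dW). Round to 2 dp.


Q = 0.68 * 911 * 13.5 = 8362.98 BTU/hr

8362.98 BTU/hr


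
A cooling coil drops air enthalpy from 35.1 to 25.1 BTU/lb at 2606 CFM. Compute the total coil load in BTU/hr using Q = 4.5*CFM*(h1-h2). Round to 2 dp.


Q = 4.5 * 2606 * (35.1 - 25.1) = 117270.00 BTU/hr

117270.00 BTU/hr


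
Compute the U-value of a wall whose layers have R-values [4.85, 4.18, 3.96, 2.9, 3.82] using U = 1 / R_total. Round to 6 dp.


R_total = 4.85 + 4.18 + 3.96 + 2.9 + 3.82 = 19.71
U = 1/19.71 = 0.050736

0.050736


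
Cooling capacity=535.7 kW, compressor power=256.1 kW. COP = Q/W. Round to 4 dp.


COP = 535.7 / 256.1 = 2.0918

2.0918


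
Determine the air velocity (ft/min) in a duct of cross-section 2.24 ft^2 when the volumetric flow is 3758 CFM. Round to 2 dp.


V = 3758 / 2.24 = 1677.68 ft/min

1677.68 ft/min


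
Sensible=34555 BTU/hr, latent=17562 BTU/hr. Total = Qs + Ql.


Qt = 34555 + 17562 = 52117 BTU/hr

52117 BTU/hr


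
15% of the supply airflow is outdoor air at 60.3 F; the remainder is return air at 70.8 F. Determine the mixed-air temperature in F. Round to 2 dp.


T_mix = 0.15*60.3 + 0.85*70.8 = 69.23 F

69.23 F


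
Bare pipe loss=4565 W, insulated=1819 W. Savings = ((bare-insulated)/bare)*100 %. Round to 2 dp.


Savings = ((4565-1819)/4565)*100 = 60.15 %

60.15 %


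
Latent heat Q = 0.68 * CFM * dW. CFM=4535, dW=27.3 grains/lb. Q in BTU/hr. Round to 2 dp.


Q = 0.68 * 4535 * 27.3 = 84187.74 BTU/hr

84187.74 BTU/hr


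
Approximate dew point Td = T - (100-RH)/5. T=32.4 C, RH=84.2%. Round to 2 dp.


Td = 32.4 - (100-84.2)/5 = 29.24 C

29.24 C


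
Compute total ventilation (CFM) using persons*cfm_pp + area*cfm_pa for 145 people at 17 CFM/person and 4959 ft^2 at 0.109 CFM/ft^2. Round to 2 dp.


Total = 145*17 + 4959*0.109 = 3005.53 CFM

3005.53 CFM


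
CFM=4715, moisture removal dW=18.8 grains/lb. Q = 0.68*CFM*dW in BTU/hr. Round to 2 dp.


Q = 0.68 * 4715 * 18.8 = 60276.56 BTU/hr

60276.56 BTU/hr


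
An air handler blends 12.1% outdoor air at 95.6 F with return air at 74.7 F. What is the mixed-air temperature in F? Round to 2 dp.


T_mix = 74.7 + (12.1/100)*(95.6-74.7) = 77.23 F

77.23 F


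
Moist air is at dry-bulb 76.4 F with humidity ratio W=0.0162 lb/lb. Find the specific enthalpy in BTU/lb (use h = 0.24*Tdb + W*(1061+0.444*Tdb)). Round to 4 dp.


h = 0.24*76.4 + 0.0162*(1061+0.444*76.4) = 36.0737 BTU/lb

36.0737 BTU/lb


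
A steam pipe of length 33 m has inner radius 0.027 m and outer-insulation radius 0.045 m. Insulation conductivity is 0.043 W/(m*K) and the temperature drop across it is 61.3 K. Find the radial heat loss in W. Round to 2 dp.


Q = 2*pi*0.043*33*61.3/ln(0.045/0.027) = 1069.92 W

1069.92 W


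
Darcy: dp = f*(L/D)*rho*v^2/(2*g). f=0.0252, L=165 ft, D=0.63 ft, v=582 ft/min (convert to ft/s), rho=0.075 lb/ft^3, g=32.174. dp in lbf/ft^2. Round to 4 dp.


v_fps = 582/60 = 9.7 ft/s
dp = 0.0252*(165/0.63)*0.075*9.7^2/(2*32.174) = 0.7238 lbf/ft^2

0.7238 lbf/ft^2


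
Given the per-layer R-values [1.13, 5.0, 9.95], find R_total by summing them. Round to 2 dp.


R_total = 1.13 + 5.0 + 9.95 = 16.08

16.08


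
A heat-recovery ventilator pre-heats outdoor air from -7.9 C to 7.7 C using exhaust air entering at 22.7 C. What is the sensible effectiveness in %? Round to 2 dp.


eff = (7.7-(-7.9))/(22.7-(-7.9))*100 = 50.98 %

50.98 %


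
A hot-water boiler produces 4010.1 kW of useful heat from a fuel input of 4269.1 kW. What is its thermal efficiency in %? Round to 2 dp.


eta = (4010.1/4269.1)*100 = 93.93 %

93.93 %


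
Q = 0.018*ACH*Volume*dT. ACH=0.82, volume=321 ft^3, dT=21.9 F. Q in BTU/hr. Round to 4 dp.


Q = 0.018 * 0.82 * 321 * 21.9 = 103.7613 BTU/hr

103.7613 BTU/hr


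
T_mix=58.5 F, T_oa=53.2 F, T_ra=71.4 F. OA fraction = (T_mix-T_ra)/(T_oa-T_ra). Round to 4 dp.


frac = (58.5 - 71.4) / (53.2 - 71.4) = 0.7088

0.7088


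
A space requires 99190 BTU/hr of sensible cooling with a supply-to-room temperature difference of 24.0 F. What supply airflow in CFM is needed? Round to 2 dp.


CFM = 99190 / (1.08 * 24.0) = 3826.77

3826.77 CFM


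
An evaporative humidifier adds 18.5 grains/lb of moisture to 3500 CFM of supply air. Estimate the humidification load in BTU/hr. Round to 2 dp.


Q = 0.68 * 3500 * 18.5 = 44030.00 BTU/hr

44030.00 BTU/hr


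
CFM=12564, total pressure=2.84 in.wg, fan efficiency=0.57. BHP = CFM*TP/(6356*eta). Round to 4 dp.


BHP = 12564 * 2.84 / (6356 * 0.57) = 9.8489 hp

9.8489 hp


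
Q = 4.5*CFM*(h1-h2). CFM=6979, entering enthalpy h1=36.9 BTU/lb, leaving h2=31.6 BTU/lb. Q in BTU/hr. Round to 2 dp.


Q = 4.5 * 6979 * (36.9 - 31.6) = 166449.15 BTU/hr

166449.15 BTU/hr


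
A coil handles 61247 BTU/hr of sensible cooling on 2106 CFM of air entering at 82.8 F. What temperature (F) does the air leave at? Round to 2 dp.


dT = 61247/(1.08*2106) = 26.9279
T_leave = 82.8 - 26.9279 = 55.87 F

55.87 F


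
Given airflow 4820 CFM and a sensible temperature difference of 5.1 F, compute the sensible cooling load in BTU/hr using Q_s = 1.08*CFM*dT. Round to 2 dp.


Q = 1.08 * 4820 * 5.1 = 26548.56 BTU/hr

26548.56 BTU/hr


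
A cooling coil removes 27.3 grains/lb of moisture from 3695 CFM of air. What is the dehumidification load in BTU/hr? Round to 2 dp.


Q = 0.68 * 3695 * 27.3 = 68593.98 BTU/hr

68593.98 BTU/hr


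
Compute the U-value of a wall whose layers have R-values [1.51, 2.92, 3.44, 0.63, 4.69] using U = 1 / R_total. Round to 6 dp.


R_total = 1.51 + 2.92 + 3.44 + 0.63 + 4.69 = 13.19
U = 1/13.19 = 0.075815

0.075815


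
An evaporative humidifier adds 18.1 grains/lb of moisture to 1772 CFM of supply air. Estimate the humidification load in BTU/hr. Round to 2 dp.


Q = 0.68 * 1772 * 18.1 = 21809.78 BTU/hr

21809.78 BTU/hr


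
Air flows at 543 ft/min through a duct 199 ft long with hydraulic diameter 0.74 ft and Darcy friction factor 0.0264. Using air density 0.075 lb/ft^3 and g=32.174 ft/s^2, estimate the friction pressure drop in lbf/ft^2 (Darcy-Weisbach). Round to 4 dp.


v_fps = 543/60 = 9.05 ft/s
dp = 0.0264*(199/0.74)*0.075*9.05^2/(2*32.174) = 0.6777 lbf/ft^2

0.6777 lbf/ft^2


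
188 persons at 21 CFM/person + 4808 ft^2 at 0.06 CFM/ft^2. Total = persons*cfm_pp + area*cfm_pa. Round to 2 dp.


Total = 188*21 + 4808*0.06 = 4236.48 CFM

4236.48 CFM


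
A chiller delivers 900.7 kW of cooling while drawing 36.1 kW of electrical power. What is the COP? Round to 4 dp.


COP = 900.7 / 36.1 = 24.9501

24.9501


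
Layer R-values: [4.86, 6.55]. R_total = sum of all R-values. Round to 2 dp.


R_total = 4.86 + 6.55 = 11.41

11.41


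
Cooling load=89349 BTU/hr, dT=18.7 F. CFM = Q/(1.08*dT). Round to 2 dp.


CFM = 89349 / (1.08 * 18.7) = 4424.09

4424.09 CFM


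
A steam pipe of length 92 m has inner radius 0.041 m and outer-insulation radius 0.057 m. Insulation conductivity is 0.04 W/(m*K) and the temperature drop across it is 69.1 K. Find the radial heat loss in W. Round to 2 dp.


Q = 2*pi*0.04*92*69.1/ln(0.057/0.041) = 4849.29 W

4849.29 W


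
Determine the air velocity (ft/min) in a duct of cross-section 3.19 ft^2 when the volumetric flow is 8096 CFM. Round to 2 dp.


V = 8096 / 3.19 = 2537.93 ft/min

2537.93 ft/min


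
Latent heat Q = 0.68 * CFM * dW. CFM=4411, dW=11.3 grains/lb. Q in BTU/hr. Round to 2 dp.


Q = 0.68 * 4411 * 11.3 = 33894.12 BTU/hr

33894.12 BTU/hr


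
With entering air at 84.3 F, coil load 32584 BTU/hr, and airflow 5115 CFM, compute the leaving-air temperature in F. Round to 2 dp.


dT = 32584/(1.08*5115) = 5.8984
T_leave = 84.3 - 5.8984 = 78.40 F

78.40 F


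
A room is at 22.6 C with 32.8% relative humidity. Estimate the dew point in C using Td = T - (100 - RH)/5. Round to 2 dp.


Td = 22.6 - (100-32.8)/5 = 9.16 C

9.16 C


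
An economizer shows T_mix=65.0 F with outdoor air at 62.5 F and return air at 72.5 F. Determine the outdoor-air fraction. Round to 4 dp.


frac = (65.0 - 72.5) / (62.5 - 72.5) = 0.7500

0.7500


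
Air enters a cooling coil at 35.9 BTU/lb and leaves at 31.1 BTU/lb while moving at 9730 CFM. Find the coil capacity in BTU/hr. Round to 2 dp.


Q = 4.5 * 9730 * (35.9 - 31.1) = 210168.00 BTU/hr

210168.00 BTU/hr


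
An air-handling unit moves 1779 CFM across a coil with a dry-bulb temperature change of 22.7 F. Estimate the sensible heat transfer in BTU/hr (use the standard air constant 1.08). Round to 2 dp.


Q = 1.08 * 1779 * 22.7 = 43613.96 BTU/hr

43613.96 BTU/hr


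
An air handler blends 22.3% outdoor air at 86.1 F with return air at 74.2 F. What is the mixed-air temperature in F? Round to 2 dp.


T_mix = 74.2 + (22.3/100)*(86.1-74.2) = 76.85 F

76.85 F


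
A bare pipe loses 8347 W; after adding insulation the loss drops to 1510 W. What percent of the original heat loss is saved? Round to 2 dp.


Savings = ((8347-1510)/8347)*100 = 81.91 %

81.91 %


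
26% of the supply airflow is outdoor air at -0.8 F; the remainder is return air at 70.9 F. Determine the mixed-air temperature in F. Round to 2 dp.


T_mix = 0.26*(-0.8) + 0.74*70.9 = 52.26 F

52.26 F


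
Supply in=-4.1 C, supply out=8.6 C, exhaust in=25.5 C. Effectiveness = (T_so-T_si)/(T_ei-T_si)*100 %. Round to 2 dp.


eff = (8.6-(-4.1))/(25.5-(-4.1))*100 = 42.91 %

42.91 %


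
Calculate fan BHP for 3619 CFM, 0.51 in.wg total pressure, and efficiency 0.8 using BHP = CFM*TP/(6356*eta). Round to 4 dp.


BHP = 3619 * 0.51 / (6356 * 0.8) = 0.3630 hp

0.3630 hp


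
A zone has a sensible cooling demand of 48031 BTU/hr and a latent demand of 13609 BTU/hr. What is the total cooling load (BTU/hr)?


Qt = 48031 + 13609 = 61640 BTU/hr

61640 BTU/hr


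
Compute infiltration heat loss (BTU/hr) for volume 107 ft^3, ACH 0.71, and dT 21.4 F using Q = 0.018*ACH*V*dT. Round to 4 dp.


Q = 0.018 * 0.71 * 107 * 21.4 = 29.2636 BTU/hr

29.2636 BTU/hr


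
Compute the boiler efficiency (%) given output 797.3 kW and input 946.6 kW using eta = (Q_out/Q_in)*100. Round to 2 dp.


eta = (797.3/946.6)*100 = 84.23 %

84.23 %


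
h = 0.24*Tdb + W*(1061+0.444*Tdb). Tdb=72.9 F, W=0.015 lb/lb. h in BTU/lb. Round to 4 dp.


h = 0.24*72.9 + 0.015*(1061+0.444*72.9) = 33.8965 BTU/lb

33.8965 BTU/lb


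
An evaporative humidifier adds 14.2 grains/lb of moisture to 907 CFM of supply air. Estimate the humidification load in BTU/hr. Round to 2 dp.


Q = 0.68 * 907 * 14.2 = 8757.99 BTU/hr

8757.99 BTU/hr


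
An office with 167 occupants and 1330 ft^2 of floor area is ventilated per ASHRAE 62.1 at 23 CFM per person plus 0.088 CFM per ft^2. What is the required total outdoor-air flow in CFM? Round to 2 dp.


Total = 167*23 + 1330*0.088 = 3958.04 CFM

3958.04 CFM


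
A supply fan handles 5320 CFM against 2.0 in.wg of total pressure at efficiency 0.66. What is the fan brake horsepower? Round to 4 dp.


BHP = 5320 * 2.0 / (6356 * 0.66) = 2.5364 hp

2.5364 hp


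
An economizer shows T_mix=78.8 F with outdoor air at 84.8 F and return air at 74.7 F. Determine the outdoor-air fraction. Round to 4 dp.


frac = (78.8 - 74.7) / (84.8 - 74.7) = 0.4059

0.4059


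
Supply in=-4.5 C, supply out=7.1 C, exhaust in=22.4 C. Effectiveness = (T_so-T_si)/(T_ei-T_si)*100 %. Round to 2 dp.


eff = (7.1-(-4.5))/(22.4-(-4.5))*100 = 43.12 %

43.12 %


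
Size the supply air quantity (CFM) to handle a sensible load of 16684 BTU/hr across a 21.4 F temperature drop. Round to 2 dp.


CFM = 16684 / (1.08 * 21.4) = 721.88

721.88 CFM


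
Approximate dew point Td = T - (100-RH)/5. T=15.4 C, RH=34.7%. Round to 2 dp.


Td = 15.4 - (100-34.7)/5 = 2.34 C

2.34 C


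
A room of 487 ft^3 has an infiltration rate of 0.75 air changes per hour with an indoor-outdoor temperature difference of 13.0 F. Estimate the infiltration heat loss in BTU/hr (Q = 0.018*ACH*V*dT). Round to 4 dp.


Q = 0.018 * 0.75 * 487 * 13.0 = 85.4685 BTU/hr

85.4685 BTU/hr
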